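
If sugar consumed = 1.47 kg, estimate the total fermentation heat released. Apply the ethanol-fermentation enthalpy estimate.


Q = m_sugar · 590 kJ/kg
Q = 1.47 · 590

867.3000 kJ


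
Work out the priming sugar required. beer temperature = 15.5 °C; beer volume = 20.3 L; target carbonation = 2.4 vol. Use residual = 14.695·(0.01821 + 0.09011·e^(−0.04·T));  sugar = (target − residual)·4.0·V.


residual = 14.695·(0.01821 + 0.09011·e^(−0.04·15.5)) = 0.9799
sugar = (2.4 − 0.9799)·4.0·20.3

115.3102 g


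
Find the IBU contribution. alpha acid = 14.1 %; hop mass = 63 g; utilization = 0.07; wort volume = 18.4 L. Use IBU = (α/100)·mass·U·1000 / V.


IBU = (14.1/100)·63·0.07·1000 / 18.4

33.7940 IBU


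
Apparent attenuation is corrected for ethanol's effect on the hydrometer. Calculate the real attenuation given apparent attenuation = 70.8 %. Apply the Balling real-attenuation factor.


RA = AA · 0.8192
RA = 70.8 · 0.8192

57.9994 %


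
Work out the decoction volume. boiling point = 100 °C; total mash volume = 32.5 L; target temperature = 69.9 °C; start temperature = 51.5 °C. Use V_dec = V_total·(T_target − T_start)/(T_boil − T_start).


V_dec = 32.5·(69.9 − 51.5)/(100 − 51.5)

12.3299 L


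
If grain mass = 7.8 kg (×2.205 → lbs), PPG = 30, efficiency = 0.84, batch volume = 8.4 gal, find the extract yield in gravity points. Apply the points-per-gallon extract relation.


points = lbs × PPG × eff / vol
lbs = 7.8 × 2.205 = 17.1990
points = 17.1990 × 30 × 0.84 / 8.4

51.5970 points


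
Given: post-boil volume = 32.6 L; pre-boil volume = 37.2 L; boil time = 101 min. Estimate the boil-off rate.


rate = (V_pre − V_post) / (t_min/60)
rate = (37.2 − 32.6) / (101/60)

2.7327 L/hr


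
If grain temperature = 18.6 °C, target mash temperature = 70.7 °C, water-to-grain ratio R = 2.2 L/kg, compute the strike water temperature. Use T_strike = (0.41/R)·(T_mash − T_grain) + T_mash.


T_strike = (0.41/2.2)·(70.7 − 18.6) + 70.7

80.4095 °C


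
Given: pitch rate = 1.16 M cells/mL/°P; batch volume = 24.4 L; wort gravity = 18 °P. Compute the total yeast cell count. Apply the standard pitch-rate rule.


cells (billions) = rate · V_L · °P
cells = 1.16 · 24.4 · 18

509.4720 billion cells


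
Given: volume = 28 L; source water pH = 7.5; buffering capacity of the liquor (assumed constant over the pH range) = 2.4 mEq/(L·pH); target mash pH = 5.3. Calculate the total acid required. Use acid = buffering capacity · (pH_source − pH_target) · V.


acid = 2.4 · (7.5 − 5.3) · 28

147.8400 mEq


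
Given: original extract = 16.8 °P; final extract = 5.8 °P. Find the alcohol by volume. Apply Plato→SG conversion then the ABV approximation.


SG = 259/(259 − P);  ABV = (OG − FG)·131.25
OG = 259/(259 − 16.8) = 1.0694
FG = 259/(259 − 5.8) = 1.0229
ABV = (1.0694 − 1.0229)·131.25

6.0975 % ABV


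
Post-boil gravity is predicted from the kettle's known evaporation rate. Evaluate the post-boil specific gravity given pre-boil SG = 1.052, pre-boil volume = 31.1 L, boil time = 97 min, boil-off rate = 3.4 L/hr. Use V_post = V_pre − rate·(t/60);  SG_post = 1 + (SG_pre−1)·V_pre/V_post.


V_post = 31.1 − 3.4·(97/60) = 25.6033
SG_post = 1 + (1.052 − 1)·31.1/25.6033

1.0632


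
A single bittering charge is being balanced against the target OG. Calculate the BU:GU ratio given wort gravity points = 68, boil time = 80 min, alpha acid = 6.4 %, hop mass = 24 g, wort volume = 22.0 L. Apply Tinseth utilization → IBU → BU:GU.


U = 1.65·0.000125^(GP/1000)·(1−e^(−0.04t))/4.15;  IBU = (α/100)·m·U·1000/V;  BU:GU = IBU/GP
U = 1.65·0.000125^(68/1000)·(1−e^(−0.04·80))/4.15 = 0.2070
IBU = (6.4/100)·24·0.2070·1000/22.0 = 14.4518
BU:GU = 14.4518/68

0.2125


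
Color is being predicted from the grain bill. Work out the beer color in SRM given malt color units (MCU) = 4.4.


SRM = 1.4922 · MCU^0.6859
SRM = 1.4922 · 4.4^0.6859

4.1226 SRM


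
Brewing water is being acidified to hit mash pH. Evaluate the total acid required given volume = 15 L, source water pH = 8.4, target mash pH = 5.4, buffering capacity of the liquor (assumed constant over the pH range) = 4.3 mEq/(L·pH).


acid = buffering capacity · (pH_source − pH_target) · V
acid = 4.3 · (8.4 − 5.4) · 15

193.5000 mEq


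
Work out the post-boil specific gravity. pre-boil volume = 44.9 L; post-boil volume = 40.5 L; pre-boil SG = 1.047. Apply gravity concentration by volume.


SG_post = 1 + (SG_pre − 1)·V_pre/V_post
pts_pre = (1.047 − 1)·1000 = 47.0000
pts_post = 47.0000·44.9/40.5 = 52.1062
SG_post = 1 + 52.1062/1000

1.0521


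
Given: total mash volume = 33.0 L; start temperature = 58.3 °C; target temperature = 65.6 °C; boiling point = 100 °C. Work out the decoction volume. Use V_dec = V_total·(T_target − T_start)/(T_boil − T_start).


V_dec = 33.0·(65.6 − 58.3)/(100 − 58.3)

5.7770 L


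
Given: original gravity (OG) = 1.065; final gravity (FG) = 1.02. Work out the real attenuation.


AA = (OG−FG)/(OG−1)·100;  RA = AA·0.8192
AA = (1.065 − 1.02)/(1.065 − 1)·100 = 69.2308
RA = 69.2308·0.8192

56.7138 %


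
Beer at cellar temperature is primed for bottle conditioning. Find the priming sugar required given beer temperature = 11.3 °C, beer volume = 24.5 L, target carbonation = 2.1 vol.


residual = 14.695·(0.01821 + 0.09011·e^(−0.04·T));  sugar = (target − residual)·4.0·V
residual = 14.695·(0.01821 + 0.09011·e^(−0.04·11.3)) = 1.1102
sugar = (2.1 − 1.1102)·4.0·24.5

96.9970 g


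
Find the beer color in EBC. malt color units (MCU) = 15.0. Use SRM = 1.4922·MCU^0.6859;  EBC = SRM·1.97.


SRM = 1.4922·15.0^0.6859 = 9.5611
EBC = 9.5611·1.97

18.8354 EBC


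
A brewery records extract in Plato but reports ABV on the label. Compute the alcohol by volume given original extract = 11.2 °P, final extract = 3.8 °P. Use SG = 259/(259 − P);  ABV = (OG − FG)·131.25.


OG = 259/(259 − 11.2) = 1.0452
FG = 259/(259 − 3.8) = 1.0149
ABV = (1.0452 − 1.0149)·131.25

3.9779 % ABV


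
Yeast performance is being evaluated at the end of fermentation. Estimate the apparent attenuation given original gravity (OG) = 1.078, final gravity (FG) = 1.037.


AA = (OG − FG)/(OG − 1) · 100
AA = (1.078 − 1.037)/(1.078 − 1) · 100

52.5641 %


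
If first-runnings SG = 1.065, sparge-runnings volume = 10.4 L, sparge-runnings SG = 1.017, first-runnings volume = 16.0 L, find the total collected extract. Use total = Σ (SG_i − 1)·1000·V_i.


first = (1.065 − 1)·1000·16.0 = 1040.0000
sparge = (1.017 − 1)·1000·10.4 = 176.8000
total = 1040.0000 + 176.8000

1216.8000 gravity·L


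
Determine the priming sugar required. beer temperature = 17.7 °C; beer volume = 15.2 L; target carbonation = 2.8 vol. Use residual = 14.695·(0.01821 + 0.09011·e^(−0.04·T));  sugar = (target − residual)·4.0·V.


residual = 14.695·(0.01821 + 0.09011·e^(−0.04·17.7)) = 0.9199
sugar = (2.8 − 0.9199)·4.0·15.2

114.3090 g


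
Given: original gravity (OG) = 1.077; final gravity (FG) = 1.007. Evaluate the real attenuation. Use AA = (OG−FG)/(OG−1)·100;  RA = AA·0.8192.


AA = (1.077 − 1.007)/(1.077 − 1)·100 = 90.9091
RA = 90.9091·0.8192

74.4727 %


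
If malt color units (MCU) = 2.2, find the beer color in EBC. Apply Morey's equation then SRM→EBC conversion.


SRM = 1.4922·MCU^0.6859;  EBC = SRM·1.97
SRM = 1.4922·2.2^0.6859 = 2.5627
EBC = 2.5627·1.97

5.0485 EBC


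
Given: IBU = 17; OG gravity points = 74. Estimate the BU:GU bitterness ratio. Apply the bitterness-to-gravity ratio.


BU:GU = IBU / OG_points
BU:GU = 17 / 74

0.2297


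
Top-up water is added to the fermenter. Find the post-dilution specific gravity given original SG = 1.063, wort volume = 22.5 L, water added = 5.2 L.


SG_new = 1 + (SG_old − 1)·V_old/(V_old + V_water)
pts = (1.063 − 1)·1000·22.5/(22.5 + 5.2) = 51.1733
SG_new = 1 + 51.1733/1000

1.0512


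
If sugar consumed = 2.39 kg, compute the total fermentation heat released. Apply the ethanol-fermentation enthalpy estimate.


Q = m_sugar · 590 kJ/kg
Q = 2.39 · 590

1410.1000 kJ


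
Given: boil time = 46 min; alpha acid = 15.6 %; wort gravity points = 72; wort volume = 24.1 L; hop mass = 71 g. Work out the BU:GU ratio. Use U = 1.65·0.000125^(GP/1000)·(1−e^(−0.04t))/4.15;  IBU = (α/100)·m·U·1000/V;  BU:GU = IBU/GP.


U = 1.65·0.000125^(72/1000)·(1−e^(−0.04·46))/4.15 = 0.1751
IBU = (15.6/100)·71·0.1751·1000/24.1 = 80.4766
BU:GU = 80.4766/72

1.1177


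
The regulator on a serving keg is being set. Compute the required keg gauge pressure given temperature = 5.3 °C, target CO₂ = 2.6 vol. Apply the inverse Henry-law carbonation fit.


psi = vols/(0.01821 + 0.09011·e^(−0.04·T)) − 14.695
psi = 2.6/(0.01821 + 0.09011·e^(−0.04·5.3)) − 14.695

13.8432 psi


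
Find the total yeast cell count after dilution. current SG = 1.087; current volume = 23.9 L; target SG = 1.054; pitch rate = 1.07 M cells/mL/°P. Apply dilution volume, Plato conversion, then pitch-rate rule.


V_w = V·((SG_c−1)/(SG_t−1)−1);  °P = 259 − 259/SG_t;  cells = rate·(V+V_w)·°P
V_w = 23.9·((1.087−1)/(1.054−1)−1) = 14.6056
V_final = 23.9 + 14.6056 = 38.5056
°P = 259 − 259/1.054 = 13.2694
cells = 1.07·38.5056·13.2694

546.7139 billion cells


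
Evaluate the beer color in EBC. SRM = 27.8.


EBC = SRM · 1.97
EBC = 27.8 · 1.97

54.7660 EBC


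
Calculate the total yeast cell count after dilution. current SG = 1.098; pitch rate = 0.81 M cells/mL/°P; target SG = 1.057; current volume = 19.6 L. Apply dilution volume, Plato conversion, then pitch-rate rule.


V_w = V·((SG_c−1)/(SG_t−1)−1);  °P = 259 − 259/SG_t;  cells = rate·(V+V_w)·°P
V_w = 19.6·((1.098−1)/(1.057−1)−1) = 14.0982
V_final = 19.6 + 14.0982 = 33.6982
°P = 259 − 259/1.057 = 13.9669
cells = 0.81·33.6982·13.9669

381.2343 billion cells


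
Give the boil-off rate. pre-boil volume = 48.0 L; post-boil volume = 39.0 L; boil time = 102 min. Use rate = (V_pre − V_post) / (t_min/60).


rate = (48.0 − 39.0) / (102/60)

5.2941 L/hr


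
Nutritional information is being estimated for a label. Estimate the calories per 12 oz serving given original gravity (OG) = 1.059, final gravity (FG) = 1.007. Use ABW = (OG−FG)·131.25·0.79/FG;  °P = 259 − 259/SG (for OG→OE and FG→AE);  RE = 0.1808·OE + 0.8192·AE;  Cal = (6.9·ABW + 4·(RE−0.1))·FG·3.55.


ABW = (1.059 − 1.007)·131.25·0.79/1.007 = 5.3543
OE = 259 − 259/1.059 = 14.4297 °P
AE = 259 − 259/1.007 = 1.8004 °P
RE = 0.1808·14.4297 + 0.8192·1.8004 = 4.0838 °P
Cal = (6.9·5.3543 + 4·(4.0838−0.1))·1.007·3.55

189.0364 kcal


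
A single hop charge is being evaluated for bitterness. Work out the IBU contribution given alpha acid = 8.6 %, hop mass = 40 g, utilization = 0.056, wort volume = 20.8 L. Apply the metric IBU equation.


IBU = (α/100)·mass·U·1000 / V
IBU = (8.6/100)·40·0.056·1000 / 20.8

9.2615 IBU


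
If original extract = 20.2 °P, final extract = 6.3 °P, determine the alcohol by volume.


SG = 259/(259 − P);  ABV = (OG − FG)·131.25
OG = 259/(259 − 20.2) = 1.0846
FG = 259/(259 − 6.3) = 1.0249
ABV = (1.0846 − 1.0249)·131.25

7.8302 % ABV


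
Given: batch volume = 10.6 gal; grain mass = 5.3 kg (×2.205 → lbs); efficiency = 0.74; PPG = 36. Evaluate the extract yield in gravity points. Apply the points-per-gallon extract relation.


points = lbs × PPG × eff / vol
lbs = 5.3 × 2.205 = 11.6865
points = 11.6865 × 36 × 0.74 / 10.6

29.3706 points


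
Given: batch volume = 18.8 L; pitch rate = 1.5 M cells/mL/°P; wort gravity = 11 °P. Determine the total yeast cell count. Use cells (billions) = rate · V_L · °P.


cells = 1.5 · 18.8 · 11

310.2000 billion cells


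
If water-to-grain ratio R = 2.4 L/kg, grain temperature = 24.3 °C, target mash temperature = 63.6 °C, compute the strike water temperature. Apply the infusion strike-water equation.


T_strike = (0.41/R)·(T_mash − T_grain) + T_mash
T_strike = (0.41/2.4)·(63.6 − 24.3) + 63.6

70.3137 °C


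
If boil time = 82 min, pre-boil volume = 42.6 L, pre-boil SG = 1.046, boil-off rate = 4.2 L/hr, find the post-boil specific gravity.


V_post = V_pre − rate·(t/60);  SG_post = 1 + (SG_pre−1)·V_pre/V_post
V_post = 42.6 − 4.2·(82/60) = 36.8600
SG_post = 1 + (1.046 − 1)·42.6/36.8600

1.0532


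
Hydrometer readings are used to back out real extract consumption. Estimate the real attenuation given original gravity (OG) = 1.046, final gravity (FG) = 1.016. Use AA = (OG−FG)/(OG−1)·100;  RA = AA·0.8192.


AA = (1.046 − 1.016)/(1.046 − 1)·100 = 65.2174
RA = 65.2174·0.8192

53.4261 %


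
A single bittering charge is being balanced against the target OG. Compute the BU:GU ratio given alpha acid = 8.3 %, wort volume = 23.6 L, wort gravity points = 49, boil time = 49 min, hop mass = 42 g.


U = 1.65·0.000125^(GP/1000)·(1−e^(−0.04t))/4.15;  IBU = (α/100)·m·U·1000/V;  BU:GU = IBU/GP
U = 1.65·0.000125^(49/1000)·(1−e^(−0.04·49))/4.15 = 0.2199
IBU = (8.3/100)·42·0.2199·1000/23.6 = 32.4836
BU:GU = 32.4836/49

0.6629


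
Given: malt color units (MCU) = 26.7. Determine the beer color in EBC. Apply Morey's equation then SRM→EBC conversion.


SRM = 1.4922·MCU^0.6859;  EBC = SRM·1.97
SRM = 1.4922·26.7^0.6859 = 14.1994
EBC = 14.1994·1.97

27.9729 EBC


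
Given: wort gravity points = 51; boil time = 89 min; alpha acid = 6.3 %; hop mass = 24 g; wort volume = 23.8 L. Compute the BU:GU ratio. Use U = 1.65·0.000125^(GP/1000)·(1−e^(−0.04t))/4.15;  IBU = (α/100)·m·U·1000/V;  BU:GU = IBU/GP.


U = 1.65·0.000125^(51/1000)·(1−e^(−0.04·89))/4.15 = 0.2443
IBU = (6.3/100)·24·0.2443·1000/23.8 = 15.5176
BU:GU = 15.5176/51

0.3043


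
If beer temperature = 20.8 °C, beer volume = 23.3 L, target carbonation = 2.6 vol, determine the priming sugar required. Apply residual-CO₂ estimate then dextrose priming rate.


residual = 14.695·(0.01821 + 0.09011·e^(−0.04·T));  sugar = (target − residual)·4.0·V
residual = 14.695·(0.01821 + 0.09011·e^(−0.04·20.8)) = 0.8438
sugar = (2.6 − 0.8438)·4.0·23.3

163.6737 g


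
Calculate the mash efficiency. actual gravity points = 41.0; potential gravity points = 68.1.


efficiency = actual / potential × 100
efficiency = 41.0 / 68.1 × 100

60.2056 %


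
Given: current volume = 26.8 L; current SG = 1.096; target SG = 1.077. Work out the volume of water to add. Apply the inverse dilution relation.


V_water = V·((SG_curr − 1)/(SG_target − 1) − 1)
V_water = 26.8·((1.096 − 1)/(1.077 − 1) − 1)

6.6130 L


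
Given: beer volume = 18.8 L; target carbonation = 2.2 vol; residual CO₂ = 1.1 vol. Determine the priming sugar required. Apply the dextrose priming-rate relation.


sugar = (target − residual)·4.0·V
sugar = (2.2 − 1.1)·4.0·18.8

82.7200 g


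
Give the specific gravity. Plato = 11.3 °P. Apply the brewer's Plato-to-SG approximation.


SG = 259/(259 − P)
SG = 259/(259 − 11.3)

1.0456


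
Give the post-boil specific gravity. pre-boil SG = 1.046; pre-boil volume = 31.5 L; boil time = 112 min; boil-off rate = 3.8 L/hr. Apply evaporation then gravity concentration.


V_post = V_pre − rate·(t/60);  SG_post = 1 + (SG_pre−1)·V_pre/V_post
V_post = 31.5 − 3.8·(112/60) = 24.4067
SG_post = 1 + (1.046 − 1)·31.5/24.4067

1.0594


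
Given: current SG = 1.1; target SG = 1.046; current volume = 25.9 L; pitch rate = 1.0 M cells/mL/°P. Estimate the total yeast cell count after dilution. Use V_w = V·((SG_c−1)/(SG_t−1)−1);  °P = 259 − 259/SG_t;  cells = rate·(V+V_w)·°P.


V_w = 25.9·((1.1−1)/(1.046−1)−1) = 30.4043
V_final = 25.9 + 30.4043 = 56.3043
°P = 259 − 259/1.046 = 11.3901
cells = 1.0·56.3043·11.3901

641.3098 billion cells


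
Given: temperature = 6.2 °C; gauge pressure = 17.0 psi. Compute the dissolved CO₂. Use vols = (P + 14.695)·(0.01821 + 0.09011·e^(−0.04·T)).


vols = (17.0 + 14.695)·(0.01821 + 0.09011·e^(−0.04·6.2))

2.8059 volumes


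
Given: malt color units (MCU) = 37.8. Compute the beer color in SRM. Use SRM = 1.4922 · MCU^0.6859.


SRM = 1.4922 · 37.8^0.6859

18.0231 SRM


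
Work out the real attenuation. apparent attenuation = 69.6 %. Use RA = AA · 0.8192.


RA = 69.6 · 0.8192

57.0163 %


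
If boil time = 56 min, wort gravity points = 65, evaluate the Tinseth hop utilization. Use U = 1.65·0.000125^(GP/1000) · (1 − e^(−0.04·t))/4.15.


bigness = 1.65·0.000125^(65/1000) = 0.9200
boil_factor = (1 − e^(−0.04·56))/4.15 = 0.2153
U = 0.9200 · 0.2153

0.1981


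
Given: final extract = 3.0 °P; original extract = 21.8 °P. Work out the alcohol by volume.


SG = 259/(259 − P);  ABV = (OG − FG)·131.25
OG = 259/(259 − 21.8) = 1.0919
FG = 259/(259 − 3.0) = 1.0117
ABV = (1.0919 − 1.0117)·131.25

10.5245 % ABV


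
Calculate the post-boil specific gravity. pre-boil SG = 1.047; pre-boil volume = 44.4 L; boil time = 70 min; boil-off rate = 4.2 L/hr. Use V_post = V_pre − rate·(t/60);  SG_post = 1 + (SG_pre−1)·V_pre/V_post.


V_post = 44.4 − 4.2·(70/60) = 39.5000
SG_post = 1 + (1.047 − 1)·44.4/39.5000

1.0528


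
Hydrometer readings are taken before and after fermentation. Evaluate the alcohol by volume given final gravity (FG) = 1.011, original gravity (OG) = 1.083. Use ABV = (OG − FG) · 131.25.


ABV = (1.083 − 1.011) · 131.25

9.4500 % ABV


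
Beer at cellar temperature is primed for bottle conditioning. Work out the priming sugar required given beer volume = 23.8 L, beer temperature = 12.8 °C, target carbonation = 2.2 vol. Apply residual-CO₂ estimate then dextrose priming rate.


residual = 14.695·(0.01821 + 0.09011·e^(−0.04·T));  sugar = (target − residual)·4.0·V
residual = 14.695·(0.01821 + 0.09011·e^(−0.04·12.8)) = 1.0612
sugar = (2.2 − 1.0612)·4.0·23.8

108.4173 g


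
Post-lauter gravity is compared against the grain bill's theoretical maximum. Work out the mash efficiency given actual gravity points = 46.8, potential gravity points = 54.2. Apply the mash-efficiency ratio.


efficiency = actual / potential × 100
efficiency = 46.8 / 54.2 × 100

86.3469 %


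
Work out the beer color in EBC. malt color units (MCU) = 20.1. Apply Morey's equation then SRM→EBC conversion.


SRM = 1.4922·MCU^0.6859;  EBC = SRM·1.97
SRM = 1.4922·20.1^0.6859 = 11.6866
EBC = 11.6866·1.97

23.0227 EBC


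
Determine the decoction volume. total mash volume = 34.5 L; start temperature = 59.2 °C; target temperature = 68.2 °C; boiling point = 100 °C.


V_dec = V_total·(T_target − T_start)/(T_boil − T_start)
V_dec = 34.5·(68.2 − 59.2)/(100 − 59.2)

7.6103 L


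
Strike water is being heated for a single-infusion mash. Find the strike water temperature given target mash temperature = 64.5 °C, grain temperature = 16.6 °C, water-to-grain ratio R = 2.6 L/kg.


T_strike = (0.41/R)·(T_mash − T_grain) + T_mash
T_strike = (0.41/2.6)·(64.5 − 16.6) + 64.5

72.0535 °C


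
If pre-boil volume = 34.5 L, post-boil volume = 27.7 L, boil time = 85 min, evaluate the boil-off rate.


rate = (V_pre − V_post) / (t_min/60)
rate = (34.5 − 27.7) / (85/60)

4.8000 L/hr


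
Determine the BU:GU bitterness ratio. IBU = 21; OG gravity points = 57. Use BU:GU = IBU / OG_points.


BU:GU = 21 / 57

0.3684


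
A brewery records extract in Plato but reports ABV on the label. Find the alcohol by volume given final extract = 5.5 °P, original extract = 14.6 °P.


SG = 259/(259 − P);  ABV = (OG − FG)·131.25
OG = 259/(259 − 14.6) = 1.0597
FG = 259/(259 − 5.5) = 1.0217
ABV = (1.0597 − 1.0217)·131.25

4.9930 % ABV


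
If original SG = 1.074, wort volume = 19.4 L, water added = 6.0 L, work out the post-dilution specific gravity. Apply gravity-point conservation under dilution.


SG_new = 1 + (SG_old − 1)·V_old/(V_old + V_water)
pts = (1.074 − 1)·1000·19.4/(19.4 + 6.0) = 56.5197
SG_new = 1 + 56.5197/1000

1.0565


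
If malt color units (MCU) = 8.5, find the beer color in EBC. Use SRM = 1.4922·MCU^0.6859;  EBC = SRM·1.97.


SRM = 1.4922·8.5^0.6859 = 6.4761
EBC = 6.4761·1.97

12.7580 EBC


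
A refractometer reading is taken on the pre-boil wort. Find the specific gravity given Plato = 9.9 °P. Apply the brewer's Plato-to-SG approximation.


SG = 259/(259 − P)
SG = 259/(259 − 9.9)

1.0397


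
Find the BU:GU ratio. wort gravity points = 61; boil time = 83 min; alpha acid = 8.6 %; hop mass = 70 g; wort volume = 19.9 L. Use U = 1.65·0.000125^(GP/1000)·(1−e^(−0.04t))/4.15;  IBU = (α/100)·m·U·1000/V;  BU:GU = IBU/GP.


U = 1.65·0.000125^(61/1000)·(1−e^(−0.04·83))/4.15 = 0.2215
IBU = (8.6/100)·70·0.2215·1000/19.9 = 67.0037
BU:GU = 67.0037/61

1.0984


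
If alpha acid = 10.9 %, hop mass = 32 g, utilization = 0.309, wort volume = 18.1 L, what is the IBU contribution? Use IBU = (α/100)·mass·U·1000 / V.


IBU = (10.9/100)·32·0.309·1000 / 18.1

59.5465 IBU


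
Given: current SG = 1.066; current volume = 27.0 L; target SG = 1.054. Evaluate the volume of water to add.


V_water = V·((SG_curr − 1)/(SG_target − 1) − 1)
V_water = 27.0·((1.066 − 1)/(1.054 − 1) − 1)

6.0000 L


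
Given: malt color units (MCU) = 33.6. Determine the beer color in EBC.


SRM = 1.4922·MCU^0.6859;  EBC = SRM·1.97
SRM = 1.4922·33.6^0.6859 = 16.6243
EBC = 16.6243·1.97

32.7499 EBC


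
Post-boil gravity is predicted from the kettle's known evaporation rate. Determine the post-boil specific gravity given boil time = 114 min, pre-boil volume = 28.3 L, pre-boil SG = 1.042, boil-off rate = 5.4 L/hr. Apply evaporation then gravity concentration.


V_post = V_pre − rate·(t/60);  SG_post = 1 + (SG_pre−1)·V_pre/V_post
V_post = 28.3 − 5.4·(114/60) = 18.0400
SG_post = 1 + (1.042 − 1)·28.3/18.0400

1.0659


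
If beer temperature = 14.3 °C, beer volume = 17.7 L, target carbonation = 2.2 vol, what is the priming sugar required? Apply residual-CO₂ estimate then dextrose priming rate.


residual = 14.695·(0.01821 + 0.09011·e^(−0.04·T));  sugar = (target − residual)·4.0·V
residual = 14.695·(0.01821 + 0.09011·e^(−0.04·14.3)) = 1.0149
sugar = (2.2 − 1.0149)·4.0·17.7

83.9016 g


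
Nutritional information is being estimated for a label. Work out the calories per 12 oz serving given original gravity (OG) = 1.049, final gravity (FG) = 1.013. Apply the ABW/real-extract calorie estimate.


ABW = (OG−FG)·131.25·0.79/FG;  °P = 259 − 259/SG (for OG→OE and FG→AE);  RE = 0.1808·OE + 0.8192·AE;  Cal = (6.9·ABW + 4·(RE−0.1))·FG·3.55
ABW = (1.049 − 1.013)·131.25·0.79/1.013 = 3.6848
OE = 259 − 259/1.049 = 12.0982 °P
AE = 259 − 259/1.013 = 3.3238 °P
RE = 0.1808·12.0982 + 0.8192·3.3238 = 4.9102 °P
Cal = (6.9·3.6848 + 4·(4.9102−0.1))·1.013·3.55

160.6265 kcal


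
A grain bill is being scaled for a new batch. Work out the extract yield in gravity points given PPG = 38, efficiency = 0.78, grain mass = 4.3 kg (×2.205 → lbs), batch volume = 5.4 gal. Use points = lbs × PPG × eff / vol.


lbs = 4.3 × 2.205 = 9.4815
points = 9.4815 × 38 × 0.78 / 5.4

52.0429 points


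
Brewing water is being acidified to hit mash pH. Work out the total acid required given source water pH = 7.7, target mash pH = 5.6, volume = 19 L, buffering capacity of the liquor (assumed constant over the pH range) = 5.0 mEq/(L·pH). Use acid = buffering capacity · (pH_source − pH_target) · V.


acid = 5.0 · (7.7 − 5.6) · 19

199.5000 mEq


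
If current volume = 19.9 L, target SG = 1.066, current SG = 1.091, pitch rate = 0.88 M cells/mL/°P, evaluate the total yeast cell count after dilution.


V_w = V·((SG_c−1)/(SG_t−1)−1);  °P = 259 − 259/SG_t;  cells = rate·(V+V_w)·°P
V_w = 19.9·((1.091−1)/(1.066−1)−1) = 7.5379
V_final = 19.9 + 7.5379 = 27.4379
°P = 259 − 259/1.066 = 16.0356
cells = 0.88·27.4379·16.0356

387.1860 billion cells


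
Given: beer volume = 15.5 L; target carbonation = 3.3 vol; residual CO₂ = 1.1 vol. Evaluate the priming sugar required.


sugar = (target − residual)·4.0·V
sugar = (3.3 − 1.1)·4.0·15.5

136.4000 g


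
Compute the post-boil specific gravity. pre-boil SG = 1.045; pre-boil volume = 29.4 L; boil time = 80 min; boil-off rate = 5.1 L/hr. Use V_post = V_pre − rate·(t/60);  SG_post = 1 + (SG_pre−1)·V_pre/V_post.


V_post = 29.4 − 5.1·(80/60) = 22.6000
SG_post = 1 + (1.045 − 1)·29.4/22.6000

1.0585


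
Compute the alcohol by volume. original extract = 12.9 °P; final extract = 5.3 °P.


SG = 259/(259 − P);  ABV = (OG − FG)·131.25
OG = 259/(259 − 12.9) = 1.0524
FG = 259/(259 − 5.3) = 1.0209
ABV = (1.0524 − 1.0209)·131.25

4.1379 % ABV


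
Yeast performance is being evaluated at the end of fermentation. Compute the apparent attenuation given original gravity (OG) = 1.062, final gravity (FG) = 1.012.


AA = (OG − FG)/(OG − 1) · 100
AA = (1.062 − 1.012)/(1.062 − 1) · 100

80.6452 %


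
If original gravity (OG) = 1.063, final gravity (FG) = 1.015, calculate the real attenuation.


AA = (OG−FG)/(OG−1)·100;  RA = AA·0.8192
AA = (1.063 − 1.015)/(1.063 − 1)·100 = 76.1905
RA = 76.1905·0.8192

62.4152 %


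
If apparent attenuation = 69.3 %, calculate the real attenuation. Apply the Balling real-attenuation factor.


RA = AA · 0.8192
RA = 69.3 · 0.8192

56.7706 %


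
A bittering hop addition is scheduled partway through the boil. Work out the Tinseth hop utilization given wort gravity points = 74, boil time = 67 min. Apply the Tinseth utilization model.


U = 1.65·0.000125^(GP/1000) · (1 − e^(−0.04·t))/4.15
bigness = 1.65·0.000125^(74/1000) = 0.8485
boil_factor = (1 − e^(−0.04·67))/4.15 = 0.2244
U = 0.8485 · 0.2244

0.1904


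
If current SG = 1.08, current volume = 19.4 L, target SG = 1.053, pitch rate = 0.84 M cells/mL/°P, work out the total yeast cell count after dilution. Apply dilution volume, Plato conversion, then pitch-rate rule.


V_w = V·((SG_c−1)/(SG_t−1)−1);  °P = 259 − 259/SG_t;  cells = rate·(V+V_w)·°P
V_w = 19.4·((1.08−1)/(1.053−1)−1) = 9.8830
V_final = 19.4 + 9.8830 = 29.2830
°P = 259 − 259/1.053 = 13.0361
cells = 0.84·29.2830·13.0361

320.6582 billion cells


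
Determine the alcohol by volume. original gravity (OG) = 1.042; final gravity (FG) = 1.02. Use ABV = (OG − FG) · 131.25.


ABV = (1.042 − 1.02) · 131.25

2.8875 % ABV


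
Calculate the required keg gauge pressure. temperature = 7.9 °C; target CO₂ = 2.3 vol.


psi = vols/(0.01821 + 0.09011·e^(−0.04·T)) − 14.695
psi = 2.3/(0.01821 + 0.09011·e^(−0.04·7.9)) − 14.695

12.7168 psi


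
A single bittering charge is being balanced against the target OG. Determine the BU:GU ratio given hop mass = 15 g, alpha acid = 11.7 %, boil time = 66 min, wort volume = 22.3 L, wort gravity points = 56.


U = 1.65·0.000125^(GP/1000)·(1−e^(−0.04t))/4.15;  IBU = (α/100)·m·U·1000/V;  BU:GU = IBU/GP
U = 1.65·0.000125^(56/1000)·(1−e^(−0.04·66))/4.15 = 0.2232
IBU = (11.7/100)·15·0.2232·1000/22.3 = 17.5664
BU:GU = 17.5664/56

0.3137


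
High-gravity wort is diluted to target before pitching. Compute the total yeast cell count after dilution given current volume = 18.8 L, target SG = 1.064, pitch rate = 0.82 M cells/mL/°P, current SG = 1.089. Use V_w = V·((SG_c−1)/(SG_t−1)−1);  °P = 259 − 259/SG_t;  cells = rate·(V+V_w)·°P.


V_w = 18.8·((1.089−1)/(1.064−1)−1) = 7.3437
V_final = 18.8 + 7.3437 = 26.1437
°P = 259 − 259/1.064 = 15.5789
cells = 0.82·26.1437·15.5789

333.9795 billion cells


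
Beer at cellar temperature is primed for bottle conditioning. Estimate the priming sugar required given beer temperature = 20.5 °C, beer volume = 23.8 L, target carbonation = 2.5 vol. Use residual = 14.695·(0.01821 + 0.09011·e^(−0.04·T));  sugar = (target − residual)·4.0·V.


residual = 14.695·(0.01821 + 0.09011·e^(−0.04·20.5)) = 0.8508
sugar = (2.5 − 0.8508)·4.0·23.8

157.0038 g


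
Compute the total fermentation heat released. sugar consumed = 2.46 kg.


Q = m_sugar · 590 kJ/kg
Q = 2.46 · 590

1451.4000 kJ


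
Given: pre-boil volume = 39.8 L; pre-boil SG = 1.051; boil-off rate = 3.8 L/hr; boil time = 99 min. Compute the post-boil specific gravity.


V_post = V_pre − rate·(t/60);  SG_post = 1 + (SG_pre−1)·V_pre/V_post
V_post = 39.8 − 3.8·(99/60) = 33.5300
SG_post = 1 + (1.051 − 1)·39.8/33.5300

1.0605


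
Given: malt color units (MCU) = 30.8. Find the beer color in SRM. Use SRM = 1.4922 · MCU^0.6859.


SRM = 1.4922 · 30.8^0.6859

15.6612 SRM


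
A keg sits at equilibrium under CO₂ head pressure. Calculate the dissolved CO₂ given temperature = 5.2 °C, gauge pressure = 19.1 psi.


vols = (P + 14.695)·(0.01821 + 0.09011·e^(−0.04·T))
vols = (19.1 + 14.695)·(0.01821 + 0.09011·e^(−0.04·5.2))

3.0888 volumes


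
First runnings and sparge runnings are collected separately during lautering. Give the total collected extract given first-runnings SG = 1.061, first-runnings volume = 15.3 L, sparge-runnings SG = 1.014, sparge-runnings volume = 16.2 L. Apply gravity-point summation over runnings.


total = Σ (SG_i − 1)·1000·V_i
first = (1.061 − 1)·1000·15.3 = 933.3000
sparge = (1.014 − 1)·1000·16.2 = 226.8000
total = 933.3000 + 226.8000

1160.1000 gravity·L


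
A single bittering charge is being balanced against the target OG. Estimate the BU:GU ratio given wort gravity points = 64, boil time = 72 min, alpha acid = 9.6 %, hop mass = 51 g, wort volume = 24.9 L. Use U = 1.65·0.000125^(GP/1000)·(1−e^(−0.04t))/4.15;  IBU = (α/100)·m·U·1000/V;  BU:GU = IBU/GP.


U = 1.65·0.000125^(64/1000)·(1−e^(−0.04·72))/4.15 = 0.2111
IBU = (9.6/100)·51·0.2111·1000/24.9 = 41.5136
BU:GU = 41.5136/64

0.6486


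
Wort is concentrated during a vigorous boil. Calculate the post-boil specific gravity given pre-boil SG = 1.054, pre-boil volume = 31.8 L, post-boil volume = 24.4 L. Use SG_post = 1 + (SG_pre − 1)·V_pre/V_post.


pts_pre = (1.054 − 1)·1000 = 54.0000
pts_post = 54.0000·31.8/24.4 = 70.3770
SG_post = 1 + 70.3770/1000

1.0704


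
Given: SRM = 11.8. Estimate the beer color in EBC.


EBC = SRM · 1.97
EBC = 11.8 · 1.97

23.2460 EBC


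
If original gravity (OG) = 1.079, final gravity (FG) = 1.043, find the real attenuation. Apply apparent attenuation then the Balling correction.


AA = (OG−FG)/(OG−1)·100;  RA = AA·0.8192
AA = (1.079 − 1.043)/(1.079 − 1)·100 = 45.5696
RA = 45.5696·0.8192

37.3306 %


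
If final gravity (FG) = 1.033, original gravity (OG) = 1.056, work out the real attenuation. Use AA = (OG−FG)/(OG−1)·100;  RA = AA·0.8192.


AA = (1.056 − 1.033)/(1.056 − 1)·100 = 41.0714
RA = 41.0714·0.8192

33.6457 %


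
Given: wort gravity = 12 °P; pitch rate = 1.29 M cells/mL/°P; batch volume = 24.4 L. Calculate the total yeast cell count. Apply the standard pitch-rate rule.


cells (billions) = rate · V_L · °P
cells = 1.29 · 24.4 · 12

377.7120 billion cells


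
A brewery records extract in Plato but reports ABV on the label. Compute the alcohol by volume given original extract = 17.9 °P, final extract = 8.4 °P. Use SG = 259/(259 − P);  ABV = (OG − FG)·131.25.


OG = 259/(259 − 17.9) = 1.0742
FG = 259/(259 − 8.4) = 1.0335
ABV = (1.0742 − 1.0335)·131.25

5.3450 % ABV


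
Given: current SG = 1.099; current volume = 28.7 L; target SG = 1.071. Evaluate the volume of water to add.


V_water = V·((SG_curr − 1)/(SG_target − 1) − 1)
V_water = 28.7·((1.099 − 1)/(1.071 − 1) − 1)

11.3183 L


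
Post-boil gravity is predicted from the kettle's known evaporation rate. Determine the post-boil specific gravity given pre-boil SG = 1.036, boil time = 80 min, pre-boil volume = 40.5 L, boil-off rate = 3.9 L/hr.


V_post = V_pre − rate·(t/60);  SG_post = 1 + (SG_pre−1)·V_pre/V_post
V_post = 40.5 − 3.9·(80/60) = 35.3000
SG_post = 1 + (1.036 − 1)·40.5/35.3000

1.0413


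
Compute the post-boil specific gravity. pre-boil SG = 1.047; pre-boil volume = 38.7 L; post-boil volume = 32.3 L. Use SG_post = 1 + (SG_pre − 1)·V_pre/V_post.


pts_pre = (1.047 − 1)·1000 = 47.0000
pts_post = 47.0000·38.7/32.3 = 56.3127
SG_post = 1 + 56.3127/1000

1.0563


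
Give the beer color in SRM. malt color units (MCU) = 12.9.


SRM = 1.4922 · MCU^0.6859
SRM = 1.4922 · 12.9^0.6859

8.6215 SRM


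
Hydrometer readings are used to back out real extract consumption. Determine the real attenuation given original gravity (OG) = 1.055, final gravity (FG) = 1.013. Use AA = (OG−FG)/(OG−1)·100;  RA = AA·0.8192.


AA = (1.055 − 1.013)/(1.055 − 1)·100 = 76.3636
RA = 76.3636·0.8192

62.5571 %


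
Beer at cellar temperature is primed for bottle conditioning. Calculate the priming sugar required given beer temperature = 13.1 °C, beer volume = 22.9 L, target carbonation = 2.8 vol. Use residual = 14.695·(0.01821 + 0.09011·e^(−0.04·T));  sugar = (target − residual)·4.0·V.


residual = 14.695·(0.01821 + 0.09011·e^(−0.04·13.1)) = 1.0517
sugar = (2.8 − 1.0517)·4.0·22.9

160.1445 g


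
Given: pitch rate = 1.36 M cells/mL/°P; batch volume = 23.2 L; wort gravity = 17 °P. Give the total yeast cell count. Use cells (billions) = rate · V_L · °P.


cells = 1.36 · 23.2 · 17

536.3840 billion cells


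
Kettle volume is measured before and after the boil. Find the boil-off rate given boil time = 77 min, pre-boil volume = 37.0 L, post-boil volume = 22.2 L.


rate = (V_pre − V_post) / (t_min/60)
rate = (37.0 − 22.2) / (77/60)

11.5325 L/hr


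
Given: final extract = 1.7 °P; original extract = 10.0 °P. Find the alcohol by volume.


SG = 259/(259 − P);  ABV = (OG − FG)·131.25
OG = 259/(259 − 10.0) = 1.0402
FG = 259/(259 − 1.7) = 1.0066
ABV = (1.0402 − 1.0066)·131.25

4.4039 % ABV


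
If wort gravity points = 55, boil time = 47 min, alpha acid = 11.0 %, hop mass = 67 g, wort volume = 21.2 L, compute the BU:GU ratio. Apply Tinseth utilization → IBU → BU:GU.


U = 1.65·0.000125^(GP/1000)·(1−e^(−0.04t))/4.15;  IBU = (α/100)·m·U·1000/V;  BU:GU = IBU/GP
U = 1.65·0.000125^(55/1000)·(1−e^(−0.04·47))/4.15 = 0.2055
IBU = (11.0/100)·67·0.2055·1000/21.2 = 71.4482
BU:GU = 71.4482/55

1.2991


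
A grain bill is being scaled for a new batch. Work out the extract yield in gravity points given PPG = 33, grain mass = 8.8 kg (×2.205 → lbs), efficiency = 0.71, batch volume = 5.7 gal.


points = lbs × PPG × eff / vol
lbs = 8.8 × 2.205 = 19.4040
points = 19.4040 × 33 × 0.71 / 5.7

79.7607 points


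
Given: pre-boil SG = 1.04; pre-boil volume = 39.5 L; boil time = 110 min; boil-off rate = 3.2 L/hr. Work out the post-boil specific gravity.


V_post = V_pre − rate·(t/60);  SG_post = 1 + (SG_pre−1)·V_pre/V_post
V_post = 39.5 − 3.2·(110/60) = 33.6333
SG_post = 1 + (1.04 − 1)·39.5/33.6333

1.0470


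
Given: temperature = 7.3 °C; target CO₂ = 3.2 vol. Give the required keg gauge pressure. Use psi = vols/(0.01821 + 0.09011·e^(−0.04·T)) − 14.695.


psi = 3.2/(0.01821 + 0.09011·e^(−0.04·7.3)) − 14.695

22.7313 psi


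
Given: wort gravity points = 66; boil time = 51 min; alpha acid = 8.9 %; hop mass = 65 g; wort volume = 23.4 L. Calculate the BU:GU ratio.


U = 1.65·0.000125^(GP/1000)·(1−e^(−0.04t))/4.15;  IBU = (α/100)·m·U·1000/V;  BU:GU = IBU/GP
U = 1.65·0.000125^(66/1000)·(1−e^(−0.04·51))/4.15 = 0.1911
IBU = (8.9/100)·65·0.1911·1000/23.4 = 47.2525
BU:GU = 47.2525/66

0.7159


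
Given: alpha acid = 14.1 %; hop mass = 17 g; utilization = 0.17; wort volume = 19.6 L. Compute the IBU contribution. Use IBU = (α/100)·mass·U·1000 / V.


IBU = (14.1/100)·17·0.17·1000 / 19.6

20.7903 IBU


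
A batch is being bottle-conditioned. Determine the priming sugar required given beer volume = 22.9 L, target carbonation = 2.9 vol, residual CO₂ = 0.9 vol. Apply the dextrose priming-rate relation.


sugar = (target − residual)·4.0·V
sugar = (2.9 − 0.9)·4.0·22.9

183.2000 g


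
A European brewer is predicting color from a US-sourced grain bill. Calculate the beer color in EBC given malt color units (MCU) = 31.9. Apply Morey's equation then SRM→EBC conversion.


SRM = 1.4922·MCU^0.6859;  EBC = SRM·1.97
SRM = 1.4922·31.9^0.6859 = 16.0427
EBC = 16.0427·1.97

31.6041 EBC


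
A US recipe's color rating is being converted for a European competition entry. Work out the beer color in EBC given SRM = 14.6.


EBC = SRM · 1.97
EBC = 14.6 · 1.97

28.7620 EBC


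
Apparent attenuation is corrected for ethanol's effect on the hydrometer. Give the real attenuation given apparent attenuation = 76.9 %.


RA = AA · 0.8192
RA = 76.9 · 0.8192

62.9965 %


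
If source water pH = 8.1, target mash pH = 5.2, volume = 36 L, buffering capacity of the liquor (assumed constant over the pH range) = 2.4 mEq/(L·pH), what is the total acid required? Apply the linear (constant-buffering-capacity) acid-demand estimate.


acid = buffering capacity · (pH_source − pH_target) · V
acid = 2.4 · (8.1 − 5.2) · 36

250.5600 mEq


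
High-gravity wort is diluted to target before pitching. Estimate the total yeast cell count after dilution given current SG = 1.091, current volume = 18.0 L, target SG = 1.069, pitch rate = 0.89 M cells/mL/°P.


V_w = V·((SG_c−1)/(SG_t−1)−1);  °P = 259 − 259/SG_t;  cells = rate·(V+V_w)·°P
V_w = 18.0·((1.091−1)/(1.069−1)−1) = 5.7391
V_final = 18.0 + 5.7391 = 23.7391
°P = 259 − 259/1.069 = 16.7175
cells = 0.89·23.7391·16.7175

353.2043 billion cells


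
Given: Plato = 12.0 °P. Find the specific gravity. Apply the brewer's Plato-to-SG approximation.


SG = 259/(259 − P)
SG = 259/(259 − 12.0)

1.0486


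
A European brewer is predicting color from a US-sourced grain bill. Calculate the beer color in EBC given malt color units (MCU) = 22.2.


SRM = 1.4922·MCU^0.6859;  EBC = SRM·1.97
SRM = 1.4922·22.2^0.6859 = 12.5110
EBC = 12.5110·1.97

24.6466 EBC


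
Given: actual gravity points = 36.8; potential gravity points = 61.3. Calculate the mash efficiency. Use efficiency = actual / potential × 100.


efficiency = 36.8 / 61.3 × 100

60.0326 %


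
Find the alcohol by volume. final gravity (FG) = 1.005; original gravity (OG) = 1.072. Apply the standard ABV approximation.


ABV = (OG − FG) · 131.25
ABV = (1.072 − 1.005) · 131.25

8.7938 % ABV


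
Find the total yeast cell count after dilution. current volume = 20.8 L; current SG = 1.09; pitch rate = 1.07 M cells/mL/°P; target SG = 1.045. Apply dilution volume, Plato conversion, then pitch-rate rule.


V_w = V·((SG_c−1)/(SG_t−1)−1);  °P = 259 − 259/SG_t;  cells = rate·(V+V_w)·°P
V_w = 20.8·((1.09−1)/(1.045−1)−1) = 20.8000
V_final = 20.8 + 20.8000 = 41.6000
°P = 259 − 259/1.045 = 11.1531
cells = 1.07·41.6000·11.1531

496.4472 billion cells


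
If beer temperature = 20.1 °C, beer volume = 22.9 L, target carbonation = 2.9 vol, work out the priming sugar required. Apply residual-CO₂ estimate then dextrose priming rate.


residual = 14.695·(0.01821 + 0.09011·e^(−0.04·T));  sugar = (target − residual)·4.0·V
residual = 14.695·(0.01821 + 0.09011·e^(−0.04·20.1)) = 0.8602
sugar = (2.9 − 0.8602)·4.0·22.9

186.8450 g


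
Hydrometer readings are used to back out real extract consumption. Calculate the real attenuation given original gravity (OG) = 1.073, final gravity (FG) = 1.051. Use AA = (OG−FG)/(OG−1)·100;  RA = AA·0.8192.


AA = (1.073 − 1.051)/(1.073 − 1)·100 = 30.1370
RA = 30.1370·0.8192

24.6882 %
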